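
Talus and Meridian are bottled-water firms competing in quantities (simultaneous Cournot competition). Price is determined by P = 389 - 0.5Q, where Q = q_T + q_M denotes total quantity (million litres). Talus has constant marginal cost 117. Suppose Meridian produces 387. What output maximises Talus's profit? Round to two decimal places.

With the rival's output fixed at 387, Talus's profit is π_T = (389 - (1/2)·387 - (1/2)q_T)q_T - (117q_T) = (391/2 - (1/2)q_T)q_T - (117q_T).
∂π_T/∂q_T = 157/2 - q_T = 0, so q_T = 157/2.

78.50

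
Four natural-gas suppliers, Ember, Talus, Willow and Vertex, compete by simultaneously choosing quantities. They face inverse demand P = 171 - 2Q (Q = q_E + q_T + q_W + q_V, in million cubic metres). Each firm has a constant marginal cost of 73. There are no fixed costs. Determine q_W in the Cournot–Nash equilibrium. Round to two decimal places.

9.80

Each firm earns π_i = (171 - 2Q)q_i - 73q_i.
Setting ∂π_i/∂q_i = 0 with rivals' quantities fixed: 98 - 4q_i - 2·Σ_{j≠i} q_j = 0.
With identical firms every q_j equals q_i, so Σ_{j≠i} q_j = 3q_i and 98 = 10q_i, giving q_i = 49/5.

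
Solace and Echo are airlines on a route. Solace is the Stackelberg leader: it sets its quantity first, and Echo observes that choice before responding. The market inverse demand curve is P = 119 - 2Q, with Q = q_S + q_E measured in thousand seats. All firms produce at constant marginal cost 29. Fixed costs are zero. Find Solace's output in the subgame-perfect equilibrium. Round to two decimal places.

The follower Echo best-responds to any q_S: π_E = (119 - 2Q)q_E - 29q_E.
∂π_E/∂q_E = 90 - 2q_S - 4q_E = 0 gives the reaction function q_E = (90 - 2q_S)/4.
Solace substitutes q_E(q_S) into its own profit: π_S = q_S(119 - 2q_S - (90 - 2q_S)/2) - 29q_S = (74 - q_S)q_S - 29q_S.
Leader FOC: 45 - 2q_S = 0, so q_S = 45/2.
Then q_E = (90 - 2·(45/2))/4 = 45/4.

22.50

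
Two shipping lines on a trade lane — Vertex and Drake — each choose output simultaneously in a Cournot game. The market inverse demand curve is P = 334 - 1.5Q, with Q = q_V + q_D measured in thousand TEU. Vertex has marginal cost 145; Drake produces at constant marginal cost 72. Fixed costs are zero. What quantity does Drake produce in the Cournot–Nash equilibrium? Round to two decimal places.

Vertex's profit: π_V = (334 - 1.5Q)q_V - (145q_V). Setting ∂π_V/∂q_V = 0: 189 - 3q_V - (3/2)(q_D) = 0.
Drake's first-order condition: 262 - 3q_D - (3/2)(q_V) = 0.
Rearranging gives the reaction functions q_V = (189 - (3/2)q_D)/3 and q_D = (262 - (3/2)q_V)/3.
Solving the pair: q_V = 232/9, q_D = 670/9.

74.44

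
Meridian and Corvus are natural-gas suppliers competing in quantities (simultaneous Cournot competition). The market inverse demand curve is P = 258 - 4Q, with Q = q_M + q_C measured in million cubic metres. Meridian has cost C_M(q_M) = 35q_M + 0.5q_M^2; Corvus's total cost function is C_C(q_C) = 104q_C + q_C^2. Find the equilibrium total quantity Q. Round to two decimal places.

28.49

Meridian's profit: π_M = (258 - 4Q)q_M - (35q_M + (1/2)q_M²). Setting ∂π_M/∂q_M = 0: 223 - 9q_M - 4(q_C) = 0.
Corvus's first-order condition: 154 - 10q_C - 4(q_M) = 0.
Rearranging gives the reaction functions q_M = (223 - 4q_C)/9 and q_C = (154 - 4q_M)/10.
Substituting one into the other gives q_M = 807/37 and q_C = 247/37.
Total output Q = 807/37 + 247/37 = 1054/37.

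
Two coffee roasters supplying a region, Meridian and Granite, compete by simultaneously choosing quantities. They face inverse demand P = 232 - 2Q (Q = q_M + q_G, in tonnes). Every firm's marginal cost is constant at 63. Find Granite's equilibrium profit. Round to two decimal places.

A representative firm's profit is π_i = q_i(232 - 2Q) - 63q_i.
Setting ∂π_i/∂q_i = 0 with rivals' quantities fixed: 169 - 4q_i - 2q_j = 0.
By symmetry each firm produces the same amount; substituting q_j = q_i yields q_i = 169/6.
Price P = 232 - 2·(169/3) = 358/3.
Granite's profit: (358/3 - 63)·(169/6) = 1586.7222.

1586.72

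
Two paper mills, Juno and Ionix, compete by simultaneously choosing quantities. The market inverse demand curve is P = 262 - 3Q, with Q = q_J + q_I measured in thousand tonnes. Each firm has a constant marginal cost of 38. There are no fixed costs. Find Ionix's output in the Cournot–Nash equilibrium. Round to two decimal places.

24.89

Each firm earns π_i = (262 - 3Q)q_i - 38q_i.
First-order condition (treating rivals' output as given): 224 - 6q_i - 3q_j = 0.
With identical firms every q_j equals q_i, so q_j = q_i and 224 = 9q_i, giving q_i = 224/9.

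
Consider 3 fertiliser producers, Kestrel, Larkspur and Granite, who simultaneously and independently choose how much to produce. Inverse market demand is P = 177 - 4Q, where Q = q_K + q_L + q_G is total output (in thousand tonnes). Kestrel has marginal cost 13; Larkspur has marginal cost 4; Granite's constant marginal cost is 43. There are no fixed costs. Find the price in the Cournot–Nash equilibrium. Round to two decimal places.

59.25

Kestrel's profit: π_K = (177 - 4Q)q_K - (13q_K). Setting ∂π_K/∂q_K = 0: 164 - 8q_K - 4(q_L + q_G) = 0.
Larkspur's first-order condition: 173 - 8q_L - 4(q_K + q_G) = 0.
Granite's profit: π_G = (177 - 4Q)q_G - (43q_G). Setting ∂π_G/∂q_G = 0: 134 - 8q_G - 4(q_K + q_L) = 0.
Summing all 3 equations gives 471 − 16Q = 0, hence Q = 471/16.
Back-substituting: q_K = (164 − 471/4)/4 = 185/16, q_L = (173 − 471/4)/4 = 221/16, q_G = (134 − 471/4)/4 = 65/16.
Total output Q = 471/16, so price P = 177 - 4·(471/16) = 237/4.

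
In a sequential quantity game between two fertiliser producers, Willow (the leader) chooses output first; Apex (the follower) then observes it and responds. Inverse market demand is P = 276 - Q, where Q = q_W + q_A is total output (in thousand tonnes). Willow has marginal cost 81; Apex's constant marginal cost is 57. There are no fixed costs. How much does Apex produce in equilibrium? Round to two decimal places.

The follower Apex best-responds to any q_W: π_A = (276 - Q)q_A - 57q_A.
∂π_A/∂q_A = 219 - q_W - 2q_A = 0 gives the reaction function q_A = (219 - q_W)/2.
The leader anticipates this reaction. Substituting into P = 276 - Q gives P = 333/2 - (1/2)q_W, so π_W = (333/2 - (1/2)q_W)q_W - 81q_W.
The leader's first-order condition 171/2 - q_W = 0 yields q_W = 171/2.
Then q_A = (219 - 171/2)/2 = 267/4.

66.75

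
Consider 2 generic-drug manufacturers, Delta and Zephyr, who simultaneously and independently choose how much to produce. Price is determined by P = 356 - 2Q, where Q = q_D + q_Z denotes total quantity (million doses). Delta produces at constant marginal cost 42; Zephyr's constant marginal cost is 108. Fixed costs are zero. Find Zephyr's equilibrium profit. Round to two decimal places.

Delta's profit: π_D = (356 - 2Q)q_D - (42q_D). Setting ∂π_D/∂q_D = 0: 314 - 4q_D - 2(q_Z) = 0.
Zephyr's first-order condition: 248 - 4q_Z - 2(q_D) = 0.
So q_D = (314 - 2q_Z)/4 and q_Z = (248 - 2q_D)/4.
Solving the pair: q_D = 190/3, q_Z = 91/3.
Price P = 356 - 2·(281/3) = 506/3.
Zephyr's profit: (506/3 - 108)·(91/3) = 1840.2222.

1840.22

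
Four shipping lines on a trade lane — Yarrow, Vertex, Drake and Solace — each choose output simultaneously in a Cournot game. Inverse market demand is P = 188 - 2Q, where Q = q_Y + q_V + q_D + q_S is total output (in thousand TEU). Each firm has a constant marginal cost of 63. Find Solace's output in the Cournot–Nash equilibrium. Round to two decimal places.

12.50

A representative firm's profit is π_i = q_i(188 - 2Q) - 63q_i.
First-order condition (treating rivals' output as given): 125 - 4q_i - 2·Σ_{j≠i} q_j = 0.
With identical firms every q_j equals q_i, so Σ_{j≠i} q_j = 3q_i and 125 = 10q_i, giving q_i = 25/2.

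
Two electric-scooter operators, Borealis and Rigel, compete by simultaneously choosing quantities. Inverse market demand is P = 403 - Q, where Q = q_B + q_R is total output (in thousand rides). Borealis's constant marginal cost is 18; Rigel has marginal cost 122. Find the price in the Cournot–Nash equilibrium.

Borealis's profit: π_B = (403 - Q)q_B - (18q_B). Setting ∂π_B/∂q_B = 0: 385 - 2q_B - (q_R) = 0.
Rigel's first-order condition: 281 - 2q_R - (q_B) = 0.
Best responses: q_B = (385 - q_R)/2, q_R = (281 - q_B)/2.
Substituting one into the other gives q_B = 163 and q_R = 59.
Total output Q = 222, so price P = 403 - 222 = 181.

181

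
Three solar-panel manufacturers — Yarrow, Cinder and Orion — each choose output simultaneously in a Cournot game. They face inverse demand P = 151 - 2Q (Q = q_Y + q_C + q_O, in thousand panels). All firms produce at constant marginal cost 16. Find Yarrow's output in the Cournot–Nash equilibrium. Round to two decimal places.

16.88

Each firm earns π_i = (151 - 2Q)q_i - 16q_i.
First-order condition (treating rivals' output as given): 135 - 4q_i - 2·Σ_{j≠i} q_j = 0.
With identical firms every q_j equals q_i, so Σ_{j≠i} q_j = 2q_i and 135 = 8q_i, giving q_i = 135/8.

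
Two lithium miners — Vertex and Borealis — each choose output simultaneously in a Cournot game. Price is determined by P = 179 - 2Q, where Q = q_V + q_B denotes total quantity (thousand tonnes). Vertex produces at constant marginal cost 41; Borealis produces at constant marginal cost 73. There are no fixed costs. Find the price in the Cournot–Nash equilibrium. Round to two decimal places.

97.67

Vertex's profit: π_V = (179 - 2Q)q_V - (41q_V). Setting ∂π_V/∂q_V = 0: 138 - 4q_V - 2(q_B) = 0.
Borealis's first-order condition: 106 - 4q_B - 2(q_V) = 0.
Rearranging gives the reaction functions q_V = (138 - 2q_B)/4 and q_B = (106 - 2q_V)/4.
Solving the pair: q_V = 85/3, q_B = 37/3.
Total output Q = 122/3, so price P = 179 - 2·(122/3) = 293/3.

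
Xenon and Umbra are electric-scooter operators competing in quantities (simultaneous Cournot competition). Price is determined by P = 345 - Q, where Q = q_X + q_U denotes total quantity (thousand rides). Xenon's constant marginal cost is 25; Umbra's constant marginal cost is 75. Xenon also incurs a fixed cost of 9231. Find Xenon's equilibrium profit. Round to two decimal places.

5980.11

Xenon's profit: π_X = (345 - Q)q_X - (25q_X). Setting ∂π_X/∂q_X = 0: 320 - 2q_X - (q_U) = 0.
Umbra's first-order condition: 270 - 2q_U - (q_X) = 0.
Best responses: q_X = (320 - q_U)/2, q_U = (270 - q_X)/2.
Substituting one into the other gives q_X = 370/3 and q_U = 220/3.
Price P = 345 - 590/3 = 445/3.
Xenon's profit: (445/3 - 25)·(370/3) - 9231 = 5980.1111.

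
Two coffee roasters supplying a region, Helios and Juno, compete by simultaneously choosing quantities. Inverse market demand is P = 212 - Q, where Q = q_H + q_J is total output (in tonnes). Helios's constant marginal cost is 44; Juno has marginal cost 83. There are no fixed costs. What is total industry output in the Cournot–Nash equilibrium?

99

Helios's profit: π_H = (212 - Q)q_H - (44q_H). Setting ∂π_H/∂q_H = 0: 168 - 2q_H - (q_J) = 0.
Juno's first-order condition: 129 - 2q_J - (q_H) = 0.
Best responses: q_H = (168 - q_J)/2, q_J = (129 - q_H)/2.
Substituting one into the other gives q_H = 69 and q_J = 30.
Total output Q = 69 + 30 = 99.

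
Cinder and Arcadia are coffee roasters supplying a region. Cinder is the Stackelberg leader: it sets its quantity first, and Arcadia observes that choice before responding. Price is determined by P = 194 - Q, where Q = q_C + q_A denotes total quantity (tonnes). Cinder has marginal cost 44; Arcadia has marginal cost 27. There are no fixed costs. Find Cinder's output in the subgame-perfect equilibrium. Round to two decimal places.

66.50

The follower Arcadia best-responds to any q_C: π_A = (194 - Q)q_A - 27q_A.
Setting the follower's marginal profit to zero, 167 - q_C - 2q_A = 0, i.e. q_A = (167 - q_C)/2.
Cinder substitutes q_A(q_C) into its own profit: π_C = q_C(194 - q_C - (167 - q_C)/2) - 44q_C = (221/2 - (1/2)q_C)q_C - 44q_C.
Maximising: ∂π_C/∂q_C = 133/2 - q_C = 0, giving q_C = 133/2.
Then q_A = (167 - 133/2)/2 = 201/4.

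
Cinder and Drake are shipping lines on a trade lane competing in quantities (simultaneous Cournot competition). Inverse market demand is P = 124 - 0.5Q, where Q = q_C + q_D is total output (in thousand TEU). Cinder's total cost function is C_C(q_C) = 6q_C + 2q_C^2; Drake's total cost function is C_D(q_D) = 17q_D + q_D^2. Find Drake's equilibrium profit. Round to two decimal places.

1562.14

Cinder's profit: π_C = (124 - 0.5Q)q_C - (6q_C + 2q_C²). Setting ∂π_C/∂q_C = 0: 118 - 5q_C - (1/2)(q_D) = 0.
Drake's profit: π_D = (124 - 0.5Q)q_D - (17q_D + q_D²). Setting ∂π_D/∂q_D = 0: 107 - 3q_D - (1/2)(q_C) = 0.
So q_C = (118 - (1/2)q_D)/5 and q_D = (107 - (1/2)q_C)/3.
Substituting one into the other gives q_C = 1202/59 and q_D = 1904/59.
Price P = 124 - (1/2)·52.6441 = 97.6780.
Drake's profit: 97.6780·(1904/59) - 17·(1904/59) - (1904/59)² = 1562.1442.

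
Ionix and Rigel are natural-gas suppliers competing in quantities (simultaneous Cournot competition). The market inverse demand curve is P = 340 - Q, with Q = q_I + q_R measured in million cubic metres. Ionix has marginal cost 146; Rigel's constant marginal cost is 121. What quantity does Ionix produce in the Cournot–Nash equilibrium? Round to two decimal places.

56.33

Ionix's profit: π_I = (340 - Q)q_I - (146q_I). Setting ∂π_I/∂q_I = 0: 194 - 2q_I - (q_R) = 0.
Rigel's first-order condition: 219 - 2q_R - (q_I) = 0.
Best responses: q_I = (194 - q_R)/2, q_R = (219 - q_I)/2.
Substituting one into the other gives q_I = 169/3 and q_R = 244/3.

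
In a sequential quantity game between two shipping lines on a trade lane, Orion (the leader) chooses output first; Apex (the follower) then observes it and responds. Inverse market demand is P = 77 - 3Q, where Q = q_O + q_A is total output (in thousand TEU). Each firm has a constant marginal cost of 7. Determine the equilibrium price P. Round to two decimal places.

24.50

The follower Apex best-responds to any q_O: π_A = (77 - 3Q)q_A - 7q_A.
Setting the follower's marginal profit to zero, 70 - 3q_O - 6q_A = 0, i.e. q_A = (70 - 3q_O)/6.
The leader anticipates this reaction. Substituting into P = 77 - 3Q gives P = 42 - (3/2)q_O, so π_O = (42 - (3/2)q_O)q_O - 7q_O.
Leader FOC: 35 - 3q_O = 0, so q_O = 35/3.
Then q_A = (70 - 3·(35/3))/6 = 35/6.
Total output Q = 35/2, so price P = 77 - 3·(35/2) = 49/2.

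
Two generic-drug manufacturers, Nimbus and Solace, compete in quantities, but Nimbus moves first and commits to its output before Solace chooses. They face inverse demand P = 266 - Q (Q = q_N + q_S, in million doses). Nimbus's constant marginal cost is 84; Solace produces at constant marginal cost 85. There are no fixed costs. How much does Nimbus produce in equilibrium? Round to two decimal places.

91.50

Solve by backward induction. Given q_N, the follower Solace maximises π_S = (266 - q_N - q_S)q_S - 85q_S.
∂π_S/∂q_S = 181 - q_N - 2q_S = 0 gives the reaction function q_S = (181 - q_N)/2.
Nimbus substitutes q_S(q_N) into its own profit: π_N = q_N(266 - q_N - (181 - q_N)/2) - 84q_N = (351/2 - (1/2)q_N)q_N - 84q_N.
The leader's first-order condition 183/2 - q_N = 0 yields q_N = 183/2.
Then q_S = (181 - 183/2)/2 = 179/4.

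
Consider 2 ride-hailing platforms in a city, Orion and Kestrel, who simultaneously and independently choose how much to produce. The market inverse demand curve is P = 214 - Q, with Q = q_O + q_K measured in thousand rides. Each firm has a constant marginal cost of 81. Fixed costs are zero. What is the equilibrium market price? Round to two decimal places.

125.33

Each firm earns π_i = (214 - Q)q_i - 81q_i.
Setting ∂π_i/∂q_i = 0 with rivals' quantities fixed: 133 - 2q_i - q_j = 0.
With identical firms every q_j equals q_i, so q_j = q_i and 133 = 3q_i, giving q_i = 133/3.
Total output Q = 266/3, so price P = 214 - 266/3 = 376/3.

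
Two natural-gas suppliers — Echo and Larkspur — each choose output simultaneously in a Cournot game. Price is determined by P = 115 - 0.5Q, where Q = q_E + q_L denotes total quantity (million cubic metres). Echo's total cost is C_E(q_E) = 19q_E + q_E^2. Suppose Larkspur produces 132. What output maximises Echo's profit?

10

With the rival's output fixed at 132, Echo's profit is π_E = (115 - (1/2)·132 - (1/2)q_E)q_E - (19q_E + q_E²) = (49 - (1/2)q_E)q_E - (19q_E + q_E²).
∂π_E/∂q_E = 30 - 3q_E = 0, so q_E = 10.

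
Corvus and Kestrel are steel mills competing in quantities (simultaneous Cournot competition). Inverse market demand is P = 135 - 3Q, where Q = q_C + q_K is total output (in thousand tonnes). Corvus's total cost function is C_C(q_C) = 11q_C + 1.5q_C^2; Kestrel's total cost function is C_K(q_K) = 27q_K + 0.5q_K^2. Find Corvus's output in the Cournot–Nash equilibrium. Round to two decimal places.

10.07

Corvus's profit: π_C = (135 - 3Q)q_C - (11q_C + (3/2)q_C²). Setting ∂π_C/∂q_C = 0: 124 - 9q_C - 3(q_K) = 0.
Kestrel's profit: π_K = (135 - 3Q)q_K - (27q_K + (1/2)q_K²). Setting ∂π_K/∂q_K = 0: 108 - 7q_K - 3(q_C) = 0.
Best responses: q_C = (124 - 3q_K)/9, q_K = (108 - 3q_C)/7.
Substituting one into the other gives q_C = 272/27 and q_K = 100/9.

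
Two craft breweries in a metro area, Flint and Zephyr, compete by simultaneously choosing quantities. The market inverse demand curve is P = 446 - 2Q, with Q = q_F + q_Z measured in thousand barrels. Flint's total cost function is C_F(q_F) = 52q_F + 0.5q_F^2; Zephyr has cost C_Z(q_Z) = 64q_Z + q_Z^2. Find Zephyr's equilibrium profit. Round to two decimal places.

Flint's profit: π_F = (446 - 2Q)q_F - (52q_F + (1/2)q_F²). Setting ∂π_F/∂q_F = 0: 394 - 5q_F - 2(q_Z) = 0.
Zephyr's profit: π_Z = (446 - 2Q)q_Z - (64q_Z + q_Z²). Setting ∂π_Z/∂q_Z = 0: 382 - 6q_Z - 2(q_F) = 0.
Rearranging gives the reaction functions q_F = (394 - 2q_Z)/5 and q_Z = (382 - 2q_F)/6.
Substituting one into the other gives q_F = 800/13 and q_Z = 561/13.
Price P = 446 - 2·(1361/13) = 236.6154.
Zephyr's profit: 236.6154·(561/13) - 64·(561/13) - (561/13)² = 5586.7633.

5586.76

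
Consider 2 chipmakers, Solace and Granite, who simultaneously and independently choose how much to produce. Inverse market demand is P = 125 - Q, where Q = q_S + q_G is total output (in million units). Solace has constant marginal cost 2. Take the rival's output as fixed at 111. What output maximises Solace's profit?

6

With the rival's output fixed at 111, Solace's profit is π_S = (125 - 111 - q_S)q_S - (2q_S) = (14 - q_S)q_S - (2q_S).
∂π_S/∂q_S = 12 - 2q_S = 0, so q_S = 6.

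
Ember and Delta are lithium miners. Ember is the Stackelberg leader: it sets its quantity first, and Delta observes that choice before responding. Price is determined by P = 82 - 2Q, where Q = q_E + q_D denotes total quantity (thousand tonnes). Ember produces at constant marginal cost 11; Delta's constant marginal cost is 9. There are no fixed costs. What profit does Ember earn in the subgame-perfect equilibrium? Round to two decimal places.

Solve by backward induction. Given q_E, the follower Delta maximises π_D = (82 - 2q_E - 2q_D)q_D - 9q_D.
∂π_D/∂q_D = 73 - 2q_E - 4q_D = 0 gives the reaction function q_D = (73 - 2q_E)/4.
The leader anticipates this reaction. Substituting into P = 82 - 2Q gives P = 91/2 - q_E, so π_E = (91/2 - q_E)q_E - 11q_E.
Leader FOC: 69/2 - 2q_E = 0, so q_E = 69/4.
Then q_D = (73 - 2·(69/4))/4 = 77/8.
Price P = 82 - 2·(215/8) = 113/4.
Ember's profit: (113/4 - 11)·(69/4) = 297.5625.

297.56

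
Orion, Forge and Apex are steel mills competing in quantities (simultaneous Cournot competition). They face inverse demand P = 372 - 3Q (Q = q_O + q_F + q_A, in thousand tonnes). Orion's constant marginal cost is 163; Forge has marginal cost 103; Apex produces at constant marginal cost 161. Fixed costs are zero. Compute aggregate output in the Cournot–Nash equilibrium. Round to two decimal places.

Orion's profit: π_O = (372 - 3Q)q_O - (163q_O). Setting ∂π_O/∂q_O = 0: 209 - 6q_O - 3(q_F + q_A) = 0.
Forge's first-order condition: 269 - 6q_F - 3(q_O + q_A) = 0.
Apex's first-order condition: 211 - 6q_A - 3(q_O + q_F) = 0.
Adding the 3 conditions: 689 − 6Q − 6Q = 0, i.e. Q = 689/12.
Back-substituting: q_O = (209 − 689/4)/3 = 49/4, q_F = (269 − 689/4)/3 = 129/4, q_A = (211 − 689/4)/3 = 155/12.
Total output Q = 49/4 + 129/4 + 155/12 = 689/12.

57.42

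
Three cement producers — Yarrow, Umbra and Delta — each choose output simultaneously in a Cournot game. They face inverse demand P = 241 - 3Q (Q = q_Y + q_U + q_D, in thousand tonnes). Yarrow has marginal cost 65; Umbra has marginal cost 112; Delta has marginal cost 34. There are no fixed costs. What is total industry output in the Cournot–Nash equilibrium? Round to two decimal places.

42.67

Yarrow's profit: π_Y = (241 - 3Q)q_Y - (65q_Y). Setting ∂π_Y/∂q_Y = 0: 176 - 6q_Y - 3(q_U + q_D) = 0.
Umbra's profit: π_U = (241 - 3Q)q_U - (112q_U). Setting ∂π_U/∂q_U = 0: 129 - 6q_U - 3(q_Y + q_D) = 0.
Delta's first-order condition: 207 - 6q_D - 3(q_Y + q_U) = 0.
Adding the 3 conditions: 512 − 6Q − 6Q = 0, i.e. Q = 128/3.
Back-substituting: q_Y = (176 − 128)/3 = 16, q_U = (129 − 128)/3 = 1/3, q_D = (207 − 128)/3 = 79/3.
Total output Q = 16 + 1/3 + 79/3 = 128/3.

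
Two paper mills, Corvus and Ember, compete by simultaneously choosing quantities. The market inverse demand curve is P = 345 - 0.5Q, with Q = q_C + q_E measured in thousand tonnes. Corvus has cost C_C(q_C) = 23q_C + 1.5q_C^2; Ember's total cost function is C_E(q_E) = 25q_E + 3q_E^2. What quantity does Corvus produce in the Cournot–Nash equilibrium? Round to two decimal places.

Corvus's profit: π_C = (345 - 0.5Q)q_C - (23q_C + (3/2)q_C²). Setting ∂π_C/∂q_C = 0: 322 - 4q_C - (1/2)(q_E) = 0.
Ember's profit: π_E = (345 - 0.5Q)q_E - (25q_E + 3q_E²). Setting ∂π_E/∂q_E = 0: 320 - 7q_E - (1/2)(q_C) = 0.
Best responses: q_C = (322 - (1/2)q_E)/4, q_E = (320 - (1/2)q_C)/7.
Substituting one into the other gives q_C = 75.4595 and q_E = 1492/37.

75.46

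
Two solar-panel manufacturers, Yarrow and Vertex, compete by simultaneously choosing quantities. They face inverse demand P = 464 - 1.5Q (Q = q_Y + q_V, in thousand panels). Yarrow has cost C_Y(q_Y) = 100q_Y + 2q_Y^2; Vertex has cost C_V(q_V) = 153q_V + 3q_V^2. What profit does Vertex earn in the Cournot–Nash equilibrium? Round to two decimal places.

Yarrow's profit: π_Y = (464 - 1.5Q)q_Y - (100q_Y + 2q_Y²). Setting ∂π_Y/∂q_Y = 0: 364 - 7q_Y - (3/2)(q_V) = 0.
Vertex's profit: π_V = (464 - 1.5Q)q_V - (153q_V + 3q_V²). Setting ∂π_V/∂q_V = 0: 311 - 9q_V - (3/2)(q_Y) = 0.
Best responses: q_Y = (364 - (3/2)q_V)/7, q_V = (311 - (3/2)q_Y)/9.
Substituting one into the other gives q_Y = 46.2469 and q_V = 26.8477.
Price P = 464 - (3/2)·73.0947 = 354.3580.
Vertex's profit: 354.3580·26.8477 - 153·26.8477 - 3·26.8477² = 3243.6043.

3243.60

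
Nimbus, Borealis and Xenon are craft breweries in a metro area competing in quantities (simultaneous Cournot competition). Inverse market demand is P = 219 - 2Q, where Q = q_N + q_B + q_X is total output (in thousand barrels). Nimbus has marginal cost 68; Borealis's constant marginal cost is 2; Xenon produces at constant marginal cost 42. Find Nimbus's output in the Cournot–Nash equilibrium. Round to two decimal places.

Nimbus's profit: π_N = (219 - 2Q)q_N - (68q_N). Setting ∂π_N/∂q_N = 0: 151 - 4q_N - 2(q_B + q_X) = 0.
Borealis's profit: π_B = (219 - 2Q)q_B - (2q_B). Setting ∂π_B/∂q_B = 0: 217 - 4q_B - 2(q_N + q_X) = 0.
Xenon's first-order condition: 177 - 4q_X - 2(q_N + q_B) = 0.
Summing all 3 equations gives 545 − 8Q = 0, hence Q = 545/8.
Back-substituting: q_N = (151 − 545/4)/2 = 59/8, q_B = (217 − 545/4)/2 = 323/8, q_X = (177 − 545/4)/2 = 163/8.

7.38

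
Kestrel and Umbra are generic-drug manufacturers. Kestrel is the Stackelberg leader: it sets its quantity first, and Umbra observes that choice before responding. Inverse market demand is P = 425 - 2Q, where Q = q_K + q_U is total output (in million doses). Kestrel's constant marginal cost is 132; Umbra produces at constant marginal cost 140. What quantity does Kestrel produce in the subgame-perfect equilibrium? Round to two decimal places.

Solve by backward induction. Given q_K, the follower Umbra maximises π_U = (425 - 2q_K - 2q_U)q_U - 140q_U.
Setting the follower's marginal profit to zero, 285 - 2q_K - 4q_U = 0, i.e. q_U = (285 - 2q_K)/4.
Kestrel substitutes q_U(q_K) into its own profit: π_K = q_K(425 - 2q_K - (285 - 2q_K)/2) - 132q_K = (565/2 - q_K)q_K - 132q_K.
Maximising: ∂π_K/∂q_K = 301/2 - 2q_K = 0, giving q_K = 301/4.
Then q_U = (285 - 2·(301/4))/4 = 269/8.

75.25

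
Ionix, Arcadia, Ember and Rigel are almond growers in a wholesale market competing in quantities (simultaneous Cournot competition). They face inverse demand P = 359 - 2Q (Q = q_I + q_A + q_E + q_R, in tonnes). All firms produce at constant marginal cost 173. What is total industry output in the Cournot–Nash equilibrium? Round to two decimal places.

74.40

A representative firm's profit is π_i = q_i(359 - 2Q) - 173q_i.
Setting ∂π_i/∂q_i = 0 with rivals' quantities fixed: 186 - 4q_i - 2·Σ_{j≠i} q_j = 0.
With identical firms every q_j equals q_i, so Σ_{j≠i} q_j = 3q_i and 186 = 10q_i, giving q_i = 93/5.
Total output Q = 93/5 + 93/5 + 93/5 + 93/5 = 372/5.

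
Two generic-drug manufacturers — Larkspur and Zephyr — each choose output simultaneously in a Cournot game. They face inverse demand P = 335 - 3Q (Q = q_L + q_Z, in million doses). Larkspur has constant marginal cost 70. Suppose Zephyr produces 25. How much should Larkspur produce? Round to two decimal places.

31.67

With the rival's output fixed at 25, Larkspur's profit is π_L = (335 - 3·25 - 3q_L)q_L - (70q_L) = (260 - 3q_L)q_L - (70q_L).
∂π_L/∂q_L = 190 - 6q_L = 0, so q_L = 95/3.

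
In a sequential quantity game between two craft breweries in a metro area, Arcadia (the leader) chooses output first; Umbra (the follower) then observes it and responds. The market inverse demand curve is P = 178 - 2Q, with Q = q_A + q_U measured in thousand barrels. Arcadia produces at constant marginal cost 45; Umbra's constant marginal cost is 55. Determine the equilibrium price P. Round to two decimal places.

80.75

Solve by backward induction. Given q_A, the follower Umbra maximises π_U = (178 - 2q_A - 2q_U)q_U - 55q_U.
∂π_U/∂q_U = 123 - 2q_A - 4q_U = 0 gives the reaction function q_U = (123 - 2q_A)/4.
Arcadia substitutes q_U(q_A) into its own profit: π_A = q_A(178 - 2q_A - (123 - 2q_A)/2) - 45q_A = (233/2 - q_A)q_A - 45q_A.
Maximising: ∂π_A/∂q_A = 143/2 - 2q_A = 0, giving q_A = 143/4.
Then q_U = (123 - 2·(143/4))/4 = 103/8.
Total output Q = 389/8, so price P = 178 - 2·(389/8) = 323/4.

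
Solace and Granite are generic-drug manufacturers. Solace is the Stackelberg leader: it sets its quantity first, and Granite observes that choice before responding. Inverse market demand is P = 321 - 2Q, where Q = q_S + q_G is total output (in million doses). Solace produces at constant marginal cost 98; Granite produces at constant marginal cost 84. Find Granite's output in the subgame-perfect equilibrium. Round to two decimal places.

Solve by backward induction. Given q_S, the follower Granite maximises π_G = (321 - 2q_S - 2q_G)q_G - 84q_G.
Setting the follower's marginal profit to zero, 237 - 2q_S - 4q_G = 0, i.e. q_G = (237 - 2q_S)/4.
Solace substitutes q_G(q_S) into its own profit: π_S = q_S(321 - 2q_S - (237 - 2q_S)/2) - 98q_S = (405/2 - q_S)q_S - 98q_S.
The leader's first-order condition 209/2 - 2q_S = 0 yields q_S = 209/4.
Then q_G = (237 - 2·(209/4))/4 = 265/8.

33.13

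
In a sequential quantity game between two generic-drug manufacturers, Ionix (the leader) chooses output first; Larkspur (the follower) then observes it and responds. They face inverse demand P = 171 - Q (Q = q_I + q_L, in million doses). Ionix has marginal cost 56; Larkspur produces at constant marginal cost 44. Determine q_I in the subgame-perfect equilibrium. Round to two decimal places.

51.50

Solve by backward induction. Given q_I, the follower Larkspur maximises π_L = (171 - q_I - q_L)q_L - 44q_L.
Setting the follower's marginal profit to zero, 127 - q_I - 2q_L = 0, i.e. q_L = (127 - q_I)/2.
Ionix substitutes q_L(q_I) into its own profit: π_I = q_I(171 - q_I - (127 - q_I)/2) - 56q_I = (215/2 - (1/2)q_I)q_I - 56q_I.
Maximising: ∂π_I/∂q_I = 103/2 - q_I = 0, giving q_I = 103/2.
Then q_L = (127 - 103/2)/2 = 151/4.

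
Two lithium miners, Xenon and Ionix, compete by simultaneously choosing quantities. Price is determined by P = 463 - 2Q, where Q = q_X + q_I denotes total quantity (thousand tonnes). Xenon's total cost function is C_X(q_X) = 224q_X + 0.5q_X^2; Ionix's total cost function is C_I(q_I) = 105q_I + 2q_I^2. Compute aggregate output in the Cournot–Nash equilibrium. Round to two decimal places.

69.67

Xenon's profit: π_X = (463 - 2Q)q_X - (224q_X + (1/2)q_X²). Setting ∂π_X/∂q_X = 0: 239 - 5q_X - 2(q_I) = 0.
Ionix's first-order condition: 358 - 8q_I - 2(q_X) = 0.
Rearranging gives the reaction functions q_X = (239 - 2q_I)/5 and q_I = (358 - 2q_X)/8.
Substituting one into the other gives q_X = 299/9 and q_I = 328/9.
Total output Q = 299/9 + 328/9 = 209/3.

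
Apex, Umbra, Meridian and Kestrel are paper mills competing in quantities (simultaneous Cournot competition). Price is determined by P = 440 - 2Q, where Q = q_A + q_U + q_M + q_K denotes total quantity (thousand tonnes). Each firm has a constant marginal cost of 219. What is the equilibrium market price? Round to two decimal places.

Each firm earns π_i = (440 - 2Q)q_i - 219q_i.
First-order condition (treating rivals' output as given): 221 - 4q_i - 2·Σ_{j≠i} q_j = 0.
With identical firms every q_j equals q_i, so Σ_{j≠i} q_j = 3q_i and 221 = 10q_i, giving q_i = 221/10.
Total output Q = 442/5, so price P = 440 - 2·(442/5) = 1316/5.

263.20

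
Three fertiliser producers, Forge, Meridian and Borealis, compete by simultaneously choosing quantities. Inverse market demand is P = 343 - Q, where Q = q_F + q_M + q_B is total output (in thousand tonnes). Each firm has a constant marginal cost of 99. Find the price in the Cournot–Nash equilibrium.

A representative firm's profit is π_i = q_i(343 - Q) - 99q_i.
First-order condition (treating rivals' output as given): 244 - 2q_i - Σ_{j≠i} q_j = 0.
With identical firms every q_j equals q_i, so Σ_{j≠i} q_j = 2q_i and 244 = 4q_i, giving q_i = 61.
Total output Q = 183, so price P = 343 - 183 = 160.

160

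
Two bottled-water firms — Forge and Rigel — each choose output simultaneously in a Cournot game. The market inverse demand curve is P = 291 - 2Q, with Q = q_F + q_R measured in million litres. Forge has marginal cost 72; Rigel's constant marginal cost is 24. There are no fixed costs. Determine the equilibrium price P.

129

Forge's profit: π_F = (291 - 2Q)q_F - (72q_F). Setting ∂π_F/∂q_F = 0: 219 - 4q_F - 2(q_R) = 0.
Rigel's profit: π_R = (291 - 2Q)q_R - (24q_R). Setting ∂π_R/∂q_R = 0: 267 - 4q_R - 2(q_F) = 0.
So q_F = (219 - 2q_R)/4 and q_R = (267 - 2q_F)/4.
Solving the pair: q_F = 57/2, q_R = 105/2.
Total output Q = 81, so price P = 291 - 2·81 = 129.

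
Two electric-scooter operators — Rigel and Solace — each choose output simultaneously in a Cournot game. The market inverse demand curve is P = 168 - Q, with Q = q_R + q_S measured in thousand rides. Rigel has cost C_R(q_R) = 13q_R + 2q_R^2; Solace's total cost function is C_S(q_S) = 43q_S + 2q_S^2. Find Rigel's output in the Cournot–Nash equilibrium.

Rigel's profit: π_R = (168 - Q)q_R - (13q_R + 2q_R²). Setting ∂π_R/∂q_R = 0: 155 - 6q_R - (q_S) = 0.
Solace's first-order condition: 125 - 6q_S - (q_R) = 0.
So q_R = (155 - q_S)/6 and q_S = (125 - q_R)/6.
Substituting one into the other gives q_R = 23 and q_S = 17.

23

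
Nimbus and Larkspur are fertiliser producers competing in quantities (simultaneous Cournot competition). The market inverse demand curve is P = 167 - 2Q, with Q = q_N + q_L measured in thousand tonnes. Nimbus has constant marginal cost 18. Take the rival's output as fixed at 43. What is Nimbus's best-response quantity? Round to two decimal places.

With the rival's output fixed at 43, Nimbus's profit is π_N = (167 - 2·43 - 2q_N)q_N - (18q_N) = (81 - 2q_N)q_N - (18q_N).
∂π_N/∂q_N = 63 - 4q_N = 0, so q_N = 63/4.

15.75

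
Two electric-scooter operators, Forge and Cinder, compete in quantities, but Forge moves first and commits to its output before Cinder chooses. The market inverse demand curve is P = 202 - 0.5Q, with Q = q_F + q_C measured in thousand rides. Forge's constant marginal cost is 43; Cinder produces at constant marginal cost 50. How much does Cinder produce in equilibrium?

The follower Cinder best-responds to any q_F: π_C = (202 - 0.5Q)q_C - 50q_C.
∂π_C/∂q_C = 152 - (1/2)q_F - q_C = 0 gives the reaction function q_C = (152 - (1/2)q_F).
The leader anticipates this reaction. Substituting into P = 202 - 0.5Q gives P = 126 - (1/4)q_F, so π_F = (126 - (1/4)q_F)q_F - 43q_F.
Maximising: ∂π_F/∂q_F = 83 - (1/2)q_F = 0, giving q_F = 166.
Then q_C = (152 - (1/2)·166) = 69.

69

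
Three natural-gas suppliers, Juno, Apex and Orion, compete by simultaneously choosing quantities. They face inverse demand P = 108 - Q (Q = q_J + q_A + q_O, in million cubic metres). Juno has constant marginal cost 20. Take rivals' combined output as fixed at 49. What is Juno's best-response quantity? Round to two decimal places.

With rivals' combined output fixed at 49, Juno's profit is π_J = (108 - 49 - q_J)q_J - (20q_J) = (59 - q_J)q_J - (20q_J).
∂π_J/∂q_J = 39 - 2q_J = 0, so q_J = 39/2.

19.50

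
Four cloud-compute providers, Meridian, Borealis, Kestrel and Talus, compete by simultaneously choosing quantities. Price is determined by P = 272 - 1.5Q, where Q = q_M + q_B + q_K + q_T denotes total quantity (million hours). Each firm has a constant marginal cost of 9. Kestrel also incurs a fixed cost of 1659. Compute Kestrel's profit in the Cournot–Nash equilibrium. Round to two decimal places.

A representative firm's profit is π_i = q_i(272 - 1.5Q) - 9q_i.
First-order condition (treating rivals' output as given): 263 - 3q_i - (3/2)·Σ_{j≠i} q_j = 0.
By symmetry each firm produces the same amount; substituting Σ_{j≠i} q_j = 3q_i yields q_i = 263/(15/2) = 526/15.
Price P = 272 - (3/2)·140.2667 = 308/5.
Kestrel's profit: (308/5 - 9)·(526/15) - 1659 = 185.5067.

185.51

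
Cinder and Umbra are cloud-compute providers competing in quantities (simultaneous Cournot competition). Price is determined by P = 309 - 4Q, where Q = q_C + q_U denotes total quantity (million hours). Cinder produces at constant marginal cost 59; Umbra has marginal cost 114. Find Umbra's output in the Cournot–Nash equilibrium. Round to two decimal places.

11.67

Cinder's profit: π_C = (309 - 4Q)q_C - (59q_C). Setting ∂π_C/∂q_C = 0: 250 - 8q_C - 4(q_U) = 0.
Umbra's profit: π_U = (309 - 4Q)q_U - (114q_U). Setting ∂π_U/∂q_U = 0: 195 - 8q_U - 4(q_C) = 0.
So q_C = (250 - 4q_U)/8 and q_U = (195 - 4q_C)/8.
Solving the pair: q_C = 305/12, q_U = 35/3.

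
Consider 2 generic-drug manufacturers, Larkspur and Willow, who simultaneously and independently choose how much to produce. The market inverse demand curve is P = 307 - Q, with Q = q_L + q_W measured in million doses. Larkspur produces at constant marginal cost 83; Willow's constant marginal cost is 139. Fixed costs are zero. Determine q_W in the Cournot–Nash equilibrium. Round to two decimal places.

37.33

Larkspur's profit: π_L = (307 - Q)q_L - (83q_L). Setting ∂π_L/∂q_L = 0: 224 - 2q_L - (q_W) = 0.
Willow's profit: π_W = (307 - Q)q_W - (139q_W). Setting ∂π_W/∂q_W = 0: 168 - 2q_W - (q_L) = 0.
So q_L = (224 - q_W)/2 and q_W = (168 - q_L)/2.
Solving the pair: q_L = 280/3, q_W = 112/3.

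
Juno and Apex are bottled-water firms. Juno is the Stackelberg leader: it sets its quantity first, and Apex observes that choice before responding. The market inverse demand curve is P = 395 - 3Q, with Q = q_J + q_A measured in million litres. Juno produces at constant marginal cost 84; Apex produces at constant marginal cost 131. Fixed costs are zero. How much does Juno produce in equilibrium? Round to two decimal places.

59.67

Solve by backward induction. Given q_J, the follower Apex maximises π_A = (395 - 3q_J - 3q_A)q_A - 131q_A.
Follower FOC: 264 - 3q_J - 6q_A = 0, so q_A(q_J) = (264 - 3q_J)/6.
The leader anticipates this reaction. Substituting into P = 395 - 3Q gives P = 263 - (3/2)q_J, so π_J = (263 - (3/2)q_J)q_J - 84q_J.
The leader's first-order condition 179 - 3q_J = 0 yields q_J = 179/3.
Then q_A = (264 - 3·(179/3))/6 = 85/6.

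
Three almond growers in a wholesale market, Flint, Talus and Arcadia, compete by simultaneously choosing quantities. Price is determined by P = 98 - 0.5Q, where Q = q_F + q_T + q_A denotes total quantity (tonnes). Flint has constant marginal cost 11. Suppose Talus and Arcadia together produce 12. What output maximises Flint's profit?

With rivals' combined output fixed at 12, Flint's profit is π_F = (98 - (1/2)·12 - (1/2)q_F)q_F - (11q_F) = (92 - (1/2)q_F)q_F - (11q_F).
∂π_F/∂q_F = 81 - q_F = 0, so q_F = 81.

81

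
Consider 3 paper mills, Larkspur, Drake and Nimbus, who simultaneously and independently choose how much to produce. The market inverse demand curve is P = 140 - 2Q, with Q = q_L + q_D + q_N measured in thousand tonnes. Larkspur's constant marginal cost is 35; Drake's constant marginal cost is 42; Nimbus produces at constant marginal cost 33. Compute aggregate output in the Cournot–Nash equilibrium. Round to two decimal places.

38.75

Larkspur's profit: π_L = (140 - 2Q)q_L - (35q_L). Setting ∂π_L/∂q_L = 0: 105 - 4q_L - 2(q_D + q_N) = 0.
Drake's first-order condition: 98 - 4q_D - 2(q_L + q_N) = 0.
Nimbus's first-order condition: 107 - 4q_N - 2(q_L + q_D) = 0.
Summing all 3 equations gives 310 − 8Q = 0, hence Q = 155/4.
Back-substituting: q_L = (105 − 155/2)/2 = 55/4, q_D = (98 − 155/2)/2 = 41/4, q_N = (107 − 155/2)/2 = 59/4.
Total output Q = 55/4 + 41/4 + 59/4 = 155/4.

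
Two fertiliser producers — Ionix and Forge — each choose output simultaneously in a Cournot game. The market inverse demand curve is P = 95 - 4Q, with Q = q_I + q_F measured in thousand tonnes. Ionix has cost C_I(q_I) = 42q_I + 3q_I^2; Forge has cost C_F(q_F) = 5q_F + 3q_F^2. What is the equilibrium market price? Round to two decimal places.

63.22

Ionix's profit: π_I = (95 - 4Q)q_I - (42q_I + 3q_I²). Setting ∂π_I/∂q_I = 0: 53 - 14q_I - 4(q_F) = 0.
Forge's first-order condition: 90 - 14q_F - 4(q_I) = 0.
So q_I = (53 - 4q_F)/14 and q_F = (90 - 4q_I)/14.
Solving the pair: q_I = 191/90, q_F = 262/45.
Total output Q = 143/18, so price P = 95 - 4·(143/18) = 569/9.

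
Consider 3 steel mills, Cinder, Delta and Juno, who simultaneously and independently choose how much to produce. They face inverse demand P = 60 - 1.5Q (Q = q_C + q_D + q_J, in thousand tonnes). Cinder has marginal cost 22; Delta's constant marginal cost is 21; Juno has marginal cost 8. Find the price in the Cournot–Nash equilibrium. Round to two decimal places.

Cinder's profit: π_C = (60 - 1.5Q)q_C - (22q_C). Setting ∂π_C/∂q_C = 0: 38 - 3q_C - (3/2)(q_D + q_J) = 0.
Delta's first-order condition: 39 - 3q_D - (3/2)(q_C + q_J) = 0.
Juno's profit: π_J = (60 - 1.5Q)q_J - (8q_J). Setting ∂π_J/∂q_J = 0: 52 - 3q_J - (3/2)(q_C + q_D) = 0.
Adding the 3 first-order conditions: 129 − 6Q = 0, so Q = 43/2.
Back-substituting: q_C = (38 − 129/4)/(3/2) = 23/6, q_D = (39 − 129/4)/(3/2) = 9/2, q_J = (52 − 129/4)/(3/2) = 79/6.
Total output Q = 43/2, so price P = 60 - (3/2)·(43/2) = 111/4.

27.75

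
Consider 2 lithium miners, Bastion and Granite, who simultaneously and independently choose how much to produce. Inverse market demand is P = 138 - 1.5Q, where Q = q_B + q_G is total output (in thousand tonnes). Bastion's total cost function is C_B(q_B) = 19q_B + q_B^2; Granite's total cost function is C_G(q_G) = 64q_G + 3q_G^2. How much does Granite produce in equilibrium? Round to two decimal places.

Bastion's profit: π_B = (138 - 1.5Q)q_B - (19q_B + q_B²). Setting ∂π_B/∂q_B = 0: 119 - 5q_B - (3/2)(q_G) = 0.
Granite's first-order condition: 74 - 9q_G - (3/2)(q_B) = 0.
Rearranging gives the reaction functions q_B = (119 - (3/2)q_G)/5 and q_G = (74 - (3/2)q_B)/9.
Substituting one into the other gives q_B = 1280/57 and q_G = 766/171.

4.48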